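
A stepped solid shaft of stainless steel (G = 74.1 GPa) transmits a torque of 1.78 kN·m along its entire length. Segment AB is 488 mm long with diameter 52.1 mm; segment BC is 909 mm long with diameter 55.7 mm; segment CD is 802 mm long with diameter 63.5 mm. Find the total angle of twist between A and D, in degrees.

J_AB = π(0.0521)⁴/32 = 7.23×10^-7 m⁴; J_BC = π(0.0557)⁴/32 = 9.45×10^-7 m⁴; J_CD = π(0.0635)⁴/32 = 1.60×10^-6 m⁴.
θ = (T/G)·Σ L_i/J_i = (1780/74.1×10⁹)·(0.488/7.23×10^-7 + 0.909/9.45×10^-7 + 0.802/1.60×10^-6) = 0.05138 rad.

2.94°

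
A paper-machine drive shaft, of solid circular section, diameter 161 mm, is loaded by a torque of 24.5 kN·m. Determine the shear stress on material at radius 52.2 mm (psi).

J = πd⁴/32 = π(0.161)⁴/32 = 6.596×10^-5 m⁴.
Shear stress varies linearly with radius: τ = T·r/J = 24500 × 0.0522 / 6.596×10^-5 = 1.939×10^7 Pa.

2810 psi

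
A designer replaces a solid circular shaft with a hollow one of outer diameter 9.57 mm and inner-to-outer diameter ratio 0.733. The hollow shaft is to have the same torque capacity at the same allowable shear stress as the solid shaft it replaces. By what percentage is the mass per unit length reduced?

Equal τ_max and T ⇒ the solid shaft needs d_s³ = d_o³(1−k⁴), so d_s = 9.57·(1−0.733⁴)^(1/3) = 8.543 mm.
Area ratio A_h/A_s = d_o²(1−k²)/d_s² = (1−k²)/(1−k⁴)^(2/3) = 0.5807.
Mass saving = 1 − 0.5807 = 41.9 %.

41.9 %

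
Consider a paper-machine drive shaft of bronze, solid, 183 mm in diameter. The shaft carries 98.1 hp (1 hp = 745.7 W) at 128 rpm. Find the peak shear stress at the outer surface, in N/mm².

4.54 N/mm²

ω = 2π·128/60 = 13.40 rad/s, so T = P/ω = 98.1×745.7 / 13.40 = 5458 N·m.
J = πd⁴/32 = π(0.183)⁴/32 = 1.101×10^-4 m⁴.
τ_max = T·r/J = 5458 × 0.0915 / 1.101×10^-4 = 4.535×10^6 Pa.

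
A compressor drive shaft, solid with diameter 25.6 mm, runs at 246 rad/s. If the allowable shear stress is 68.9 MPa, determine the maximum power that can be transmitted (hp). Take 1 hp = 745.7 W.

74.9 hp

J = πd⁴/32 = π(0.0256)⁴/32 = 4.217×10^-8 m⁴.
T_max = τ_allow·J/r = 6.89×10^7 × 4.217×10^-8 / 0.0128 = 227.0 N·m.
ω = 246 rad/s, so P_max = T_max·ω = 5.583×10^4 W.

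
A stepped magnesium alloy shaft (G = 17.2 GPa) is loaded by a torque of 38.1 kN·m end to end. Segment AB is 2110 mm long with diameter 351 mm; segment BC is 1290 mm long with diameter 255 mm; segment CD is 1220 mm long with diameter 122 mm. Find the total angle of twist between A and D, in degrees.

J_AB = π(0.351)⁴/32 = 1.49×10^-3 m⁴; J_BC = π(0.255)⁴/32 = 4.15×10^-4 m⁴; J_CD = π(0.122)⁴/32 = 2.17×10^-5 m⁴.
θ = (T/G)·Σ L_i/J_i = (38100/17.2×10⁹)·(2.11/1.49×10^-3 + 1.29/4.15×10^-4 + 1.22/2.17×10^-5) = 0.1343 rad.

7.69°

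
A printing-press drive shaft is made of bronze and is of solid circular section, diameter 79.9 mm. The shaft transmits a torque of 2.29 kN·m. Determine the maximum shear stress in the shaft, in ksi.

3.32 ksi

J = πd⁴/32 = π(0.0799)⁴/32 = 4.001×10^-6 m⁴.
τ_max = T·r/J = 2290 × 0.0399 / 4.001×10^-6 = 2.286×10^7 Pa.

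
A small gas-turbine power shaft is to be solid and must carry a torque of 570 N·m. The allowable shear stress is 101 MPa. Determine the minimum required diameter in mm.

30.6 mm

For a solid shaft τ_max = 16T/(πd³), so d = (16T/(π τ_allow))^(1/3) = (16·570.0/(π·1.01×10^8))^(1/3) = 0.03063 m.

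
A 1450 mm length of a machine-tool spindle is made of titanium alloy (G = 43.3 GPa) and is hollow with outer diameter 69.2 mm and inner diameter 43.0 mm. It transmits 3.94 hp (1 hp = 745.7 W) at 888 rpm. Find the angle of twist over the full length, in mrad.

0.552 mrad

ω = 2π·888/60 = 92.99 rad/s, so T = P/ω = 3.94×745.7 / 92.99 = 31.60 N·m.
J = π(d_o⁴ − d_i⁴)/32 = π(0.0692⁴ − 0.0430⁴)/32 = 1.916×10^-6 m⁴.
θ = T·L/(G·J) = 31.60 × 1.45 / (43.3×10⁹ × 1.916×10^-6) = 5.523×10^-4 rad.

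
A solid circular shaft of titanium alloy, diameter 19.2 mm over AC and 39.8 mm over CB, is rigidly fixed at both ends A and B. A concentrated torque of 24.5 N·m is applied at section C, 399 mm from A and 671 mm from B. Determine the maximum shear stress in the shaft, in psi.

Compatibility: T_A·a/J_AC = T_B·b/J_CB with T_A + T_B = T₀.
J_AC = 1.33×10^-8 m⁴, J_CB = 2.46×10^-7 m⁴, so T_A = T₀·(J_AC/a)/((J_AC/a)+(J_CB/b)) = 2.045 N·m, T_B = 22.45 N·m.
τ in each portion: τ_AC = 1.47×10^6 Pa, τ_CB = 1.81×10^6 Pa; maximum is in CB.
τ_max = T_CB·r/J = 22.45·0.0199/2.46×10^-7 = 1.814×10^6 Pa.

263 psi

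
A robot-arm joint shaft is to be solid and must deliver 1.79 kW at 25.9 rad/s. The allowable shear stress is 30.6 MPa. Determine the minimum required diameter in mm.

ω = 25.9 rad/s, so T = P/ω = 1.79×10³ / 25.90 = 69.11 N·m.
For a solid shaft τ_max = 16T/(πd³), so d = (16T/(π τ_allow))^(1/3) = (16·69.11/(π·3.06×10^7))^(1/3) = 0.02257 m.

22.6 mm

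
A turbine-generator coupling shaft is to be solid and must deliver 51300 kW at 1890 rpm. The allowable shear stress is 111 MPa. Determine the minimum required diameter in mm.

228 mm

ω = 2π·1890/60 = 197.9 rad/s, so T = P/ω = 51300×10³ / 197.9 = 259200 N·m.
For a solid shaft τ_max = 16T/(πd³), so d = (16T/(π τ_allow))^(1/3) = (16·259200/(π·1.11×10^8))^(1/3) = 0.2283 m.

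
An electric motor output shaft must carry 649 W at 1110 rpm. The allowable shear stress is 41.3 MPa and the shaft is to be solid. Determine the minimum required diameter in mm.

8.83 mm

ω = 2π·1110/60 = 116.2 rad/s, so T = P/ω = 649 / 116.2 = 5.583 N·m.
For a solid shaft τ_max = 16T/(πd³), so d = (16T/(π τ_allow))^(1/3) = (16·5.583/(π·4.13×10^7))^(1/3) = 0.008830 m.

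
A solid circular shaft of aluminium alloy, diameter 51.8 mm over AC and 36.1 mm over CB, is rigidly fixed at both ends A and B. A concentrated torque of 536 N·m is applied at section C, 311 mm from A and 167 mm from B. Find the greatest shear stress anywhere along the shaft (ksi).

Compatibility: T_A·a/J_AC = T_B·b/J_CB with T_A + T_B = T₀.
J_AC = 7.07×10^-7 m⁴, J_CB = 1.67×10^-7 m⁴, so T_A = T₀·(J_AC/a)/((J_AC/a)+(J_CB/b)) = 372.4 N·m, T_B = 163.6 N·m.
τ in each portion: τ_AC = 1.36×10^7 Pa, τ_CB = 1.77×10^7 Pa; maximum is in CB.
τ_max = T_CB·r/J = 163.6·0.0181/1.67×10^-7 = 1.771×10^7 Pa.

2.57 ksi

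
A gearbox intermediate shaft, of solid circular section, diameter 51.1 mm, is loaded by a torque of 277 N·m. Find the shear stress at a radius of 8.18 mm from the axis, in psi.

J = πd⁴/32 = π(0.0511)⁴/32 = 6.694×10^-7 m⁴.
Shear stress varies linearly with radius: τ = T·r/J = 277.0 × 0.00818 / 6.694×10^-7 = 3.385×10^6 Pa.

491 psi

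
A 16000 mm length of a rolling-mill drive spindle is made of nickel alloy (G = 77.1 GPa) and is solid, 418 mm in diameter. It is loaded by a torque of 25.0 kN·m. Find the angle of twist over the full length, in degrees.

0.0992°

J = πd⁴/32 = π(0.418)⁴/32 = 2.997×10^-3 m⁴.
θ = T·L/(G·J) = 25000 × 16.0 / (77.1×10⁹ × 2.997×10^-3) = 1.731×10^-3 rad.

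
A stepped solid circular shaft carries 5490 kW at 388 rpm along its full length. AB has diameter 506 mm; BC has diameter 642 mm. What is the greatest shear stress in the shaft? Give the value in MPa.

ω = 2π·388/60 = 40.63 rad/s, so T = P/ω = 5490×10³ / 40.63 = 135100 N·m.
Under the same torque, τ_max = 16T/(πd³) is largest where d is smallest — segment AB (d = 506 mm).
τ_max = 16·135100/(π·(0.506)³) = 5.312×10^6 Pa.

5.31 MPa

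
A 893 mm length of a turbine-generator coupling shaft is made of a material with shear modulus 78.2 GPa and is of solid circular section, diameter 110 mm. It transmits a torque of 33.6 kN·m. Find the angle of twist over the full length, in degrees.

J = πd⁴/32 = π(0.110)⁴/32 = 1.437×10^-5 m⁴.
θ = T·L/(G·J) = 33600 × 0.893 / (78.2×10⁹ × 1.437×10^-5) = 0.02669 rad.

1.53°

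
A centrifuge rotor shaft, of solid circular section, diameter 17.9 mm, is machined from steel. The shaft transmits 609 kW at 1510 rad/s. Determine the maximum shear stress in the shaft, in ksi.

51.9 ksi

ω = 1510 rad/s, so T = P/ω = 609×10³ / 1510 = 403.3 N·m.
J = πd⁴/32 = π(0.0179)⁴/32 = 1.008×10^-8 m⁴.
τ_max = T·r/J = 403.3 × 0.00895 / 1.008×10^-8 = 3.581×10^8 Pa.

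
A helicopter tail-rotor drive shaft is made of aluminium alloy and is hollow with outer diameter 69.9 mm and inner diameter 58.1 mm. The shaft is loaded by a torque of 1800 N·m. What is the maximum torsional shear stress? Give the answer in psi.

J = π(d_o⁴ − d_i⁴)/32 = π(0.0699⁴ − 0.0581⁴)/32 = 1.225×10^-6 m⁴.
τ_max = T·r/J = 1800 × 0.0350 / 1.225×10^-6 = 5.135×10^7 Pa.

7450 psi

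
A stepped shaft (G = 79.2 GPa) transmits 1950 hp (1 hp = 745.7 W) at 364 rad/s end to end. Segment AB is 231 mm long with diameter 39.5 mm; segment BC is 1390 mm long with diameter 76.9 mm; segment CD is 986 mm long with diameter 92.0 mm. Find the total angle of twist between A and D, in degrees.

ω = 364 rad/s, so T = P/ω = 1950×745.7 / 364.0 = 3995 N·m.
J_AB = π(0.0395)⁴/32 = 2.39×10^-7 m⁴; J_BC = π(0.0769)⁴/32 = 3.43×10^-6 m⁴; J_CD = π(0.0920)⁴/32 = 7.03×10^-6 m⁴.
θ = (T/G)·Σ L_i/J_i = (3995/79.2×10⁹)·(0.231/2.39×10^-7 + 1.39/3.43×10^-6 + 0.986/7.03×10^-6) = 0.07624 rad.

4.37°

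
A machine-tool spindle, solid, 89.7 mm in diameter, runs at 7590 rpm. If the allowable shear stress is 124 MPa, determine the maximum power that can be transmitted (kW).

14000 kW

J = πd⁴/32 = π(0.0897)⁴/32 = 6.356×10^-6 m⁴.
T_max = τ_allow·J/r = 1.24×10^8 × 6.356×10^-6 / 0.0449 = 17570 N·m.
ω = 2π·7590/60 = 794.8 rad/s, so P_max = T_max·ω = 1.397×10^7 W.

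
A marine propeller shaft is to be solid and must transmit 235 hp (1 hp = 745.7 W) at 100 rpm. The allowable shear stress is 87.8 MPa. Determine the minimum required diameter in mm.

ω = 2π·100/60 = 10.47 rad/s, so T = P/ω = 235×745.7 / 10.47 = 16730 N·m.
For a solid shaft τ_max = 16T/(πd³), so d = (16T/(π τ_allow))^(1/3) = (16·16730/(π·8.78×10^7))^(1/3) = 0.09901 m.

99.0 mm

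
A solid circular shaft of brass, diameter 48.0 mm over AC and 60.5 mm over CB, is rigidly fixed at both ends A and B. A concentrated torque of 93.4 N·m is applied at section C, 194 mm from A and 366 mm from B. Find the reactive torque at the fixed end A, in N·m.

40.0 N·m

Compatibility: T_A·a/J_AC = T_B·b/J_CB with T_A + T_B = T₀.
J_AC = 5.21×10^-7 m⁴, J_CB = 1.32×10^-6 m⁴, so T_A = T₀·(J_AC/a)/((J_AC/a)+(J_CB/b)) = 39.95 N·m, T_B = 53.45 N·m.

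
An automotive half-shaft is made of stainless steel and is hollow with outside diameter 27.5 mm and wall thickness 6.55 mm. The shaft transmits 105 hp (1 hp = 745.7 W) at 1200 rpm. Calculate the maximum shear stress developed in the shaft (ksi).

23.9 ksi

ω = 2π·1200/60 = 125.7 rad/s, so T = P/ω = 105×745.7 / 125.7 = 623.1 N·m.
J = π(d_o⁴ − d_i⁴)/32 = π(0.0275⁴ − 0.0144⁴)/32 = 5.193×10^-8 m⁴.
τ_max = T·r/J = 623.1 × 0.0138 / 5.193×10^-8 = 1.650×10^8 Pa.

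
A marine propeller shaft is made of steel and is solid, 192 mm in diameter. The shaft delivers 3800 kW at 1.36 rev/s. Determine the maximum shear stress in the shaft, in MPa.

ω = 2π·1.36 = 8.545 rad/s, so T = P/ω = 3800×10³ / 8.545 = 444700 N·m.
J = πd⁴/32 = π(0.192)⁴/32 = 1.334×10^-4 m⁴.
τ_max = T·r/J = 444700 × 0.0960 / 1.334×10^-4 = 3.200×10^8 Pa.

320 MPa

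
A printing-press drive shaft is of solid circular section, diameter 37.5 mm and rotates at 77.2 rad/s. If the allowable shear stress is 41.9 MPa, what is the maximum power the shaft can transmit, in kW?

J = πd⁴/32 = π(0.0375)⁴/32 = 1.941×10^-7 m⁴.
T_max = τ_allow·J/r = 4.19×10^7 × 1.941×10^-7 / 0.0187 = 433.8 N·m.
ω = 77.2 rad/s, so P_max = T_max·ω = 3.349×10^4 W.

33.5 kW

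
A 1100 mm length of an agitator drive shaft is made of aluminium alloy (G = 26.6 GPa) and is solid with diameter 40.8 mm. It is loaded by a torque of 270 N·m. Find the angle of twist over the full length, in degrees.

J = πd⁴/32 = π(0.0408)⁴/32 = 2.720×10^-7 m⁴.
θ = T·L/(G·J) = 270.0 × 1.10 / (26.6×10⁹ × 2.720×10^-7) = 0.04104 rad.

2.35°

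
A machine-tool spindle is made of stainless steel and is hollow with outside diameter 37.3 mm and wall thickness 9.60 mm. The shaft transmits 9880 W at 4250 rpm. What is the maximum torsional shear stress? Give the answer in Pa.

ω = 2π·4250/60 = 445.1 rad/s, so T = P/ω = 9880 / 445.1 = 22.20 N·m.
J = π(d_o⁴ − d_i⁴)/32 = π(0.0373⁴ − 0.0181⁴)/32 = 1.795×10^-7 m⁴.
τ_max = T·r/J = 22.20 × 0.0186 / 1.795×10^-7 = 2.307×10^6 Pa.

2.31e6 Pa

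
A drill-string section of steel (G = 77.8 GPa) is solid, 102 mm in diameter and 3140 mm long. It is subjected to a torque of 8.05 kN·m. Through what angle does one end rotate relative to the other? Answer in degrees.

J = πd⁴/32 = π(0.102)⁴/32 = 1.063×10^-5 m⁴.
θ = T·L/(G·J) = 8050 × 3.14 / (77.8×10⁹ × 1.063×10^-5) = 0.03057 rad.

1.75°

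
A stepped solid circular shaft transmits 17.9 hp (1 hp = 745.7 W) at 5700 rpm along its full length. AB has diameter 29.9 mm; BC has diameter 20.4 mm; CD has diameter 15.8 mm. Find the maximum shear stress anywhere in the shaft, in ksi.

ω = 2π·5700/60 = 596.9 rad/s, so T = P/ω = 17.9×745.7 / 596.9 = 22.36 N·m.
Under the same torque, τ_max = 16T/(πd³) is largest where d is smallest — segment CD (d = 15.8 mm).
τ_max = 16·22.36/(π·(0.0158)³) = 2.887×10^7 Pa.

4.19 ksi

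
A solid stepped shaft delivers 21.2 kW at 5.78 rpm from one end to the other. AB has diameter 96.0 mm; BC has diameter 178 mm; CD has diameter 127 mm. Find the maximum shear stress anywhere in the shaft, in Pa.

2.02e8 Pa

ω = 2π·5.78/60 = 0.6053 rad/s, so T = P/ω = 21.2×10³ / 0.6053 = 35030 N·m.
Under the same torque, τ_max = 16T/(πd³) is largest where d is smallest — segment AB (d = 96.0 mm).
τ_max = 16·35030/(π·(0.0960)³) = 2.016×10^8 Pa.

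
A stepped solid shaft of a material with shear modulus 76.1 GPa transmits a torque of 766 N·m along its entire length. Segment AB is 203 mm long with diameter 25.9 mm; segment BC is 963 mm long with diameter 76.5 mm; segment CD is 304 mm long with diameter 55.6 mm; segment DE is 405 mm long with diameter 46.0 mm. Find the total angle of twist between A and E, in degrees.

J_AB = π(0.0259)⁴/32 = 4.42×10^-8 m⁴; J_BC = π(0.0765)⁴/32 = 3.36×10^-6 m⁴; J_CD = π(0.0556)⁴/32 = 9.38×10^-7 m⁴; J_DE = π(0.0460)⁴/32 = 4.40×10^-7 m⁴.
θ = (T/G)·Σ L_i/J_i = (766.0/76.1×10⁹)·(0.203/4.42×10^-8 + 0.963/3.36×10^-6 + 0.304/9.38×10^-7 + 0.405/4.40×10^-7) = 0.06167 rad.

3.53°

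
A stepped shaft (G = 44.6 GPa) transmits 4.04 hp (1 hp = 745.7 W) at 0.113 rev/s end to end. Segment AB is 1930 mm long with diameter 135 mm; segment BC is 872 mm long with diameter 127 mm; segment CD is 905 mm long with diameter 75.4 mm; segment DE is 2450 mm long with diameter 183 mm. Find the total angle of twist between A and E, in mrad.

ω = 2π·0.113 = 0.7100 rad/s, so T = P/ω = 4.04×745.7 / 0.7100 = 4243 N·m.
J_AB = π(0.135)⁴/32 = 3.26×10^-5 m⁴; J_BC = π(0.127)⁴/32 = 2.55×10^-5 m⁴; J_CD = π(0.0754)⁴/32 = 3.17×10^-6 m⁴; J_DE = π(0.183)⁴/32 = 1.10×10^-4 m⁴.
θ = (T/G)·Σ L_i/J_i = (4243/44.6×10⁹)·(1.93/3.26×10^-5 + 0.872/2.55×10^-5 + 0.905/3.17×10^-6 + 2.45/1.10×10^-4) = 0.03813 rad.

38.1 mrad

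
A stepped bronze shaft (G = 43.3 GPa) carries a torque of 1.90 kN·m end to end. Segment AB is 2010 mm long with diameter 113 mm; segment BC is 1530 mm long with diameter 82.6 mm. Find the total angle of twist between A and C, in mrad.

J_AB = π(0.113)⁴/32 = 1.60×10^-5 m⁴; J_BC = π(0.0826)⁴/32 = 4.57×10^-6 m⁴.
θ = (T/G)·Σ L_i/J_i = (1900/43.3×10⁹)·(2.01/1.60×10^-5 + 1.53/4.57×10^-6) = 0.02020 rad.

20.2 mrad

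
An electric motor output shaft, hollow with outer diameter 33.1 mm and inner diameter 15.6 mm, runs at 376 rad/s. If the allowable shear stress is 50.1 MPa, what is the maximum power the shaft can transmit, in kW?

128 kW

J = π(d_o⁴ − d_i⁴)/32 = π(0.0331⁴ − 0.0156⁴)/32 = 1.120×10^-7 m⁴.
T_max = τ_allow·J/r = 5.01×10^7 × 1.120×10^-7 / 0.0166 = 339.1 N·m.
ω = 376 rad/s, so P_max = T_max·ω = 1.275×10^5 W.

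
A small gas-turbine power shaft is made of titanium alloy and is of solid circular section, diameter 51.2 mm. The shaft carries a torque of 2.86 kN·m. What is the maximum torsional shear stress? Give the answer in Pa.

1.09e8 Pa

J = πd⁴/32 = π(0.0512)⁴/32 = 6.747×10^-7 m⁴.
τ_max = T·r/J = 2860 × 0.0256 / 6.747×10^-7 = 1.085×10^8 Pa.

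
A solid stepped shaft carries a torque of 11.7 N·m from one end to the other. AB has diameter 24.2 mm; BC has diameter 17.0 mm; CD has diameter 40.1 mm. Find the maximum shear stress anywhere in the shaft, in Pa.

1.21e7 Pa

Under the same torque, τ_max = 16T/(πd³) is largest where d is smallest — segment BC (d = 17.0 mm).
τ_max = 16·11.70/(π·(0.0170)³) = 1.213×10^7 Pa.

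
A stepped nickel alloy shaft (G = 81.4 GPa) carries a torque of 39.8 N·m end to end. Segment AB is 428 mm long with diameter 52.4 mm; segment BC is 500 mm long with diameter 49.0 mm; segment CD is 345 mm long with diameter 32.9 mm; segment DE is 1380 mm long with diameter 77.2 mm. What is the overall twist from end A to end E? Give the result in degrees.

0.136°

J_AB = π(0.0524)⁴/32 = 7.40×10^-7 m⁴; J_BC = π(0.0490)⁴/32 = 5.66×10^-7 m⁴; J_CD = π(0.0329)⁴/32 = 1.15×10^-7 m⁴; J_DE = π(0.0772)⁴/32 = 3.49×10^-6 m⁴.
θ = (T/G)·Σ L_i/J_i = (39.80/81.4×10⁹)·(0.428/7.40×10^-7 + 0.500/5.66×10^-7 + 0.345/1.15×10^-7 + 1.38/3.49×10^-6) = 2.375×10^-3 rad.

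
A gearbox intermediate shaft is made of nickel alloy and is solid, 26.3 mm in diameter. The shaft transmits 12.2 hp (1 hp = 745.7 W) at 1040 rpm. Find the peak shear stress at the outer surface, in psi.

3390 psi

ω = 2π·1040/60 = 108.9 rad/s, so T = P/ω = 12.2×745.7 / 108.9 = 83.53 N·m.
J = πd⁴/32 = π(0.0263)⁴/32 = 4.697×10^-8 m⁴.
τ_max = T·r/J = 83.53 × 0.0132 / 4.697×10^-8 = 2.339×10^7 Pa.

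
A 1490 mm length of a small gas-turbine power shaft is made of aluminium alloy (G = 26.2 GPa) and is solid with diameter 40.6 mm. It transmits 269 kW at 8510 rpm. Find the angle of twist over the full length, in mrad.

ω = 2π·8510/60 = 891.2 rad/s, so T = P/ω = 269×10³ / 891.2 = 301.9 N·m.
J = πd⁴/32 = π(0.0406)⁴/32 = 2.667×10^-7 m⁴.
θ = T·L/(G·J) = 301.9 × 1.49 / (26.2×10⁹ × 2.667×10^-7) = 0.06435 rad.

64.4 mrad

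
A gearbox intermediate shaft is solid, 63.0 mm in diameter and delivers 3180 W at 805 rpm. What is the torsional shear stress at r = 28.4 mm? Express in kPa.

693 kPa

ω = 2π·805/60 = 84.30 rad/s, so T = P/ω = 3180 / 84.30 = 37.72 N·m.
J = πd⁴/32 = π(0.0630)⁴/32 = 1.547×10^-6 m⁴.
Shear stress varies linearly with radius: τ = T·r/J = 37.72 × 0.0284 / 1.547×10^-6 = 6.927×10^5 Pa.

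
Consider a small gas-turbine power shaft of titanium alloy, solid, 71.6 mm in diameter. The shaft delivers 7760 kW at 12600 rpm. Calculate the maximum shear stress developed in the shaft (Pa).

8.16e7 Pa

ω = 2π·12600/60 = 1319 rad/s, so T = P/ω = 7760×10³ / 1319 = 5881 N·m.
J = πd⁴/32 = π(0.0716)⁴/32 = 2.580×10^-6 m⁴.
τ_max = T·r/J = 5881 × 0.0358 / 2.580×10^-6 = 8.160×10^7 Pa.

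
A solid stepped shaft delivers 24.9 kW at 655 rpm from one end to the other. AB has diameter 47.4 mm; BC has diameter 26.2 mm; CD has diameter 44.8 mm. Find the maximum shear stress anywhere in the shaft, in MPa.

ω = 2π·655/60 = 68.59 rad/s, so T = P/ω = 24.9×10³ / 68.59 = 363.0 N·m.
Under the same torque, τ_max = 16T/(πd³) is largest where d is smallest — segment BC (d = 26.2 mm).
τ_max = 16·363.0/(π·(0.0262)³) = 1.028×10^8 Pa.

103 MPa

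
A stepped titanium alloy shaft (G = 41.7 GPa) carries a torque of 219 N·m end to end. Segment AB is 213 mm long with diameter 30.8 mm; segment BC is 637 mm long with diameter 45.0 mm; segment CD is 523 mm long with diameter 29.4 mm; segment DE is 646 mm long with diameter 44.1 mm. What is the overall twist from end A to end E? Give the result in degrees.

3.87°

J_AB = π(0.0308)⁴/32 = 8.83×10^-8 m⁴; J_BC = π(0.0450)⁴/32 = 4.03×10^-7 m⁴; J_CD = π(0.0294)⁴/32 = 7.33×10^-8 m⁴; J_DE = π(0.0441)⁴/32 = 3.71×10^-7 m⁴.
θ = (T/G)·Σ L_i/J_i = (219.0/41.7×10⁹)·(0.213/8.83×10^-8 + 0.637/4.03×10^-7 + 0.523/7.33×10^-8 + 0.646/3.71×10^-7) = 0.06756 rad.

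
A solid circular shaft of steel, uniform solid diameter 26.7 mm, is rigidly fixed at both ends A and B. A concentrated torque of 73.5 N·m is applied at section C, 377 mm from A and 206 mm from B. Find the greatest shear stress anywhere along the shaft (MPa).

12.7 MPa

With uniform GJ and both ends fixed, compatibility θ_AC = θ_CB gives T_A·a = T_B·b, together with T_A + T_B = T₀.
T_A = T₀·b/(a+b) = 73.50·206/583.0 = 25.97 N·m; T_B = 47.53 N·m.
τ in each portion: τ_AC = 6.95×10^6 Pa, τ_CB = 1.27×10^7 Pa; maximum is in CB.
τ_max = T_CB·r/J = 47.53·0.0133/4.99×10^-8 = 1.272×10^7 Pa.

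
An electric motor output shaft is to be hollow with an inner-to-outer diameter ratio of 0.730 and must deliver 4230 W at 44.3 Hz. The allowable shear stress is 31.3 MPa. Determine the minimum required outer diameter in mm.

ω = 2π·44.3 = 278.3 rad/s, so T = P/ω = 4230 / 278.3 = 15.20 N·m.
For a hollow shaft with d_i/d_o = 0.730: τ_max = 16T/(π d_o³ (1−k⁴)), so d_o = [16T/(π τ_allow (1−k⁴))]^(1/3) = [16·15.20/(π·3.13×10^7·0.7160)]^(1/3) = 0.01512 m.

15.1 mm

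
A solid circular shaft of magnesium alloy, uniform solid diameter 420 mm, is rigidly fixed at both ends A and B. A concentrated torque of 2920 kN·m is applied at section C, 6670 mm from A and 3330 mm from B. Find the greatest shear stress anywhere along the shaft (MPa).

With uniform GJ and both ends fixed, compatibility θ_AC = θ_CB gives T_A·a = T_B·b, together with T_A + T_B = T₀.
T_A = T₀·b/(a+b) = 2.920e6·3330/10000 = 972400 N·m; T_B = 1.948e6 N·m.
τ in each portion: τ_AC = 6.68×10^7 Pa, τ_CB = 1.34×10^8 Pa; maximum is in CB.
τ_max = T_CB·r/J = 1.948e6·0.210/3.05×10^-3 = 1.339×10^8 Pa.

134 MPa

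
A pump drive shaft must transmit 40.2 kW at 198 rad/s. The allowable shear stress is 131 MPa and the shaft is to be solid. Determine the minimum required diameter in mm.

19.9 mm

ω = 198 rad/s, so T = P/ω = 40.2×10³ / 198.0 = 203.0 N·m.
For a solid shaft τ_max = 16T/(πd³), so d = (16T/(π τ_allow))^(1/3) = (16·203.0/(π·1.31×10^8))^(1/3) = 0.01991 m.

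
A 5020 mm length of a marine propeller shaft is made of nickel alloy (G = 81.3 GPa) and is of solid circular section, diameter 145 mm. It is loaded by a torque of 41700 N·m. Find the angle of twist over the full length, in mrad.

59.3 mrad

J = πd⁴/32 = π(0.145)⁴/32 = 4.340×10^-5 m⁴.
θ = T·L/(G·J) = 41700 × 5.02 / (81.3×10⁹ × 4.340×10^-5) = 0.05933 rad.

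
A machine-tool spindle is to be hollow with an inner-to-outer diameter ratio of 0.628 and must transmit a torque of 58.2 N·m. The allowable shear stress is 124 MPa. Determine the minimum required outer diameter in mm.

14.1 mm

For a hollow shaft with d_i/d_o = 0.628: τ_max = 16T/(π d_o³ (1−k⁴)), so d_o = [16T/(π τ_allow (1−k⁴))]^(1/3) = [16·58.20/(π·1.24×10^8·0.8445)]^(1/3) = 0.01415 m.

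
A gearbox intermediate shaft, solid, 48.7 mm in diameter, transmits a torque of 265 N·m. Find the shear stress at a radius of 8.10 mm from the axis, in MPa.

J = πd⁴/32 = π(0.0487)⁴/32 = 5.522×10^-7 m⁴.
Shear stress varies linearly with radius: τ = T·r/J = 265.0 × 0.00810 / 5.522×10^-7 = 3.887×10^6 Pa.

3.89 MPa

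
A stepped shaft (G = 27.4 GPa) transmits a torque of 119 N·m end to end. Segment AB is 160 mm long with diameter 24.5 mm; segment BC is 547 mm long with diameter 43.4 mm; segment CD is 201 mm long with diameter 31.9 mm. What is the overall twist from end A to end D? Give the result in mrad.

35.1 mrad

J_AB = π(0.0245)⁴/32 = 3.54×10^-8 m⁴; J_BC = π(0.0434)⁴/32 = 3.48×10^-7 m⁴; J_CD = π(0.0319)⁴/32 = 1.02×10^-7 m⁴.
θ = (T/G)·Σ L_i/J_i = (119.0/27.4×10⁹)·(0.160/3.54×10^-8 + 0.547/3.48×10^-7 + 0.201/1.02×10^-7) = 0.03505 rad.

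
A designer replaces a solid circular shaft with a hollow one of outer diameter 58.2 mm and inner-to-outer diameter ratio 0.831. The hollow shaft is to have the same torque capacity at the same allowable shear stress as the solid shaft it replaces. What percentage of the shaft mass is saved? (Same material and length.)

52.3 %

Equal τ_max and T ⇒ the solid shaft needs d_s³ = d_o³(1−k⁴), so d_s = 58.2·(1−0.831⁴)^(1/3) = 46.89 mm.
Area ratio A_h/A_s = d_o²(1−k²)/d_s² = (1−k²)/(1−k⁴)^(2/3) = 0.4766.
Mass saving = 1 − 0.4766 = 52.3 %.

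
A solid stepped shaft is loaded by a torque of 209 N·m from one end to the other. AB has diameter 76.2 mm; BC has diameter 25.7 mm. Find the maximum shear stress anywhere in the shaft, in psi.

9090 psi

Under the same torque, τ_max = 16T/(πd³) is largest where d is smallest — segment BC (d = 25.7 mm).
τ_max = 16·209.0/(π·(0.0257)³) = 6.271×10^7 Pa.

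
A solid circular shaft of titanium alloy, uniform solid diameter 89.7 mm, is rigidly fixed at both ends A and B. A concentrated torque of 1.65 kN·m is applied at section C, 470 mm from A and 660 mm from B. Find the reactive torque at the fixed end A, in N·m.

With uniform GJ and both ends fixed, compatibility θ_AC = θ_CB gives T_A·a = T_B·b, together with T_A + T_B = T₀.
T_A = T₀·b/(a+b) = 1650·660/1130 = 963.7 N·m; T_B = 686.3 N·m.

964 N·m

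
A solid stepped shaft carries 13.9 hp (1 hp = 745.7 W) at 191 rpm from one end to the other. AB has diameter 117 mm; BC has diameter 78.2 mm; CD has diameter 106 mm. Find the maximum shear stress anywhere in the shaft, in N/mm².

ω = 2π·191/60 = 20.00 rad/s, so T = P/ω = 13.9×745.7 / 20.00 = 518.2 N·m.
Under the same torque, τ_max = 16T/(πd³) is largest where d is smallest — segment BC (d = 78.2 mm).
τ_max = 16·518.2/(π·(0.0782)³) = 5.519×10^6 Pa.

5.52 N/mm²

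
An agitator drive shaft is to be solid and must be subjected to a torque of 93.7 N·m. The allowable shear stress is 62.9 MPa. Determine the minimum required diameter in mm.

For a solid shaft τ_max = 16T/(πd³), so d = (16T/(π τ_allow))^(1/3) = (16·93.70/(π·6.29×10^7))^(1/3) = 0.01965 m.

19.6 mm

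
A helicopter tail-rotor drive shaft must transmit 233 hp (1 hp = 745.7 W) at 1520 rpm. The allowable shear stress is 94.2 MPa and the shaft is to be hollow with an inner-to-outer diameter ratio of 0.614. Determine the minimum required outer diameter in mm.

41.0 mm

ω = 2π·1520/60 = 159.2 rad/s, so T = P/ω = 233×745.7 / 159.2 = 1092 N·m.
For a hollow shaft with d_i/d_o = 0.614: τ_max = 16T/(π d_o³ (1−k⁴)), so d_o = [16T/(π τ_allow (1−k⁴))]^(1/3) = [16·1092/(π·9.42×10^7·0.8579)]^(1/3) = 0.04097 m.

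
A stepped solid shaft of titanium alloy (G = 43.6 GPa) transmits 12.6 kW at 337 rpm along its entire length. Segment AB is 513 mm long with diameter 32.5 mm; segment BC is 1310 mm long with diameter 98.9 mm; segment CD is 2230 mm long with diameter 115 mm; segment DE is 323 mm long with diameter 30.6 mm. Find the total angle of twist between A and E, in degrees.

4.08°

ω = 2π·337/60 = 35.29 rad/s, so T = P/ω = 12.6×10³ / 35.29 = 357.0 N·m.
J_AB = π(0.0325)⁴/32 = 1.10×10^-7 m⁴; J_BC = π(0.0989)⁴/32 = 9.39×10^-6 m⁴; J_CD = π(0.115)⁴/32 = 1.72×10^-5 m⁴; J_DE = π(0.0306)⁴/32 = 8.61×10^-8 m⁴.
θ = (T/G)·Σ L_i/J_i = (357.0/43.6×10⁹)·(0.513/1.10×10^-7 + 1.31/9.39×10^-6 + 2.23/1.72×10^-5 + 0.323/8.61×10^-8) = 0.07129 rad.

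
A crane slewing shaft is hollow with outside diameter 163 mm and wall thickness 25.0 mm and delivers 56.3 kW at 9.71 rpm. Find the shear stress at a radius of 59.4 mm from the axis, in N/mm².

61.7 N/mm²

ω = 2π·9.71/60 = 1.017 rad/s, so T = P/ω = 56.3×10³ / 1.017 = 55370 N·m.
J = π(d_o⁴ − d_i⁴)/32 = π(0.163⁴ − 0.113⁴)/32 = 5.330×10^-5 m⁴.
Shear stress varies linearly with radius: τ = T·r/J = 55370 × 0.0594 / 5.330×10^-5 = 6.171×10^7 Pa.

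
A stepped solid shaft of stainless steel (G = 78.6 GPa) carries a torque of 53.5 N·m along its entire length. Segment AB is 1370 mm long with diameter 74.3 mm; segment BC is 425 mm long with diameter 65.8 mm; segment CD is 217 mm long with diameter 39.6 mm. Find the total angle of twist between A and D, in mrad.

1.08 mrad

J_AB = π(0.0743)⁴/32 = 2.99×10^-6 m⁴; J_BC = π(0.0658)⁴/32 = 1.84×10^-6 m⁴; J_CD = π(0.0396)⁴/32 = 2.41×10^-7 m⁴.
θ = (T/G)·Σ L_i/J_i = (53.50/78.6×10⁹)·(1.37/2.99×10^-6 + 0.425/1.84×10^-6 + 0.217/2.41×10^-7) = 1.081×10^-3 rad.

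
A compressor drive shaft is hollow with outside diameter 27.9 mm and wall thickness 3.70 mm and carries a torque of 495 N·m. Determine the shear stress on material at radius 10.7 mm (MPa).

126 MPa

J = π(d_o⁴ − d_i⁴)/32 = π(0.0279⁴ − 0.0205⁴)/32 = 4.215×10^-8 m⁴.
Shear stress varies linearly with radius: τ = T·r/J = 495.0 × 0.0107 / 4.215×10^-8 = 1.257×10^8 Pa.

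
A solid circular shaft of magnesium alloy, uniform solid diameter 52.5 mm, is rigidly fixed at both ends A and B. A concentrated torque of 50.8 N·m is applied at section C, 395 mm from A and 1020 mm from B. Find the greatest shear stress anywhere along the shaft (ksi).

0.187 ksi

With uniform GJ and both ends fixed, compatibility θ_AC = θ_CB gives T_A·a = T_B·b, together with T_A + T_B = T₀.
T_A = T₀·b/(a+b) = 50.80·1020/1415 = 36.62 N·m; T_B = 14.18 N·m.
τ in each portion: τ_AC = 1.29×10^6 Pa, τ_CB = 4.99×10^5 Pa; maximum is in AC.
τ_max = T_AC·r/J = 36.62·0.0262/7.46×10^-7 = 1.289×10^6 Pa.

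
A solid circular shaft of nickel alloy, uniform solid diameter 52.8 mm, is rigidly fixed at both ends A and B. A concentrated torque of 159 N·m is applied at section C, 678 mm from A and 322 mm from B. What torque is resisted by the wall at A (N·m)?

51.2 N·m

With uniform GJ and both ends fixed, compatibility θ_AC = θ_CB gives T_A·a = T_B·b, together with T_A + T_B = T₀.
T_A = T₀·b/(a+b) = 159.0·322/1000 = 51.20 N·m; T_B = 107.8 N·m.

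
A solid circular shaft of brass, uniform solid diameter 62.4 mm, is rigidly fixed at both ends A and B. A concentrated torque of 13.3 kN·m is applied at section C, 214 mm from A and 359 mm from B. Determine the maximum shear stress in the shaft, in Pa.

With uniform GJ and both ends fixed, compatibility θ_AC = θ_CB gives T_A·a = T_B·b, together with T_A + T_B = T₀.
T_A = T₀·b/(a+b) = 13300·359/573.0 = 8333 N·m; T_B = 4967 N·m.
τ in each portion: τ_AC = 1.75×10^8 Pa, τ_CB = 1.04×10^8 Pa; maximum is in AC.
τ_max = T_AC·r/J = 8333·0.0312/1.49×10^-6 = 1.747×10^8 Pa.

1.75e8 Pa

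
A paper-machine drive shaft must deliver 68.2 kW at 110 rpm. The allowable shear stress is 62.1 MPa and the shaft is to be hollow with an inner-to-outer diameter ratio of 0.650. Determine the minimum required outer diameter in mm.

ω = 2π·110/60 = 11.52 rad/s, so T = P/ω = 68.2×10³ / 11.52 = 5921 N·m.
For a hollow shaft with d_i/d_o = 0.650: τ_max = 16T/(π d_o³ (1−k⁴)), so d_o = [16T/(π τ_allow (1−k⁴))]^(1/3) = [16·5921/(π·6.21×10^7·0.8215)]^(1/3) = 0.08392 m.

83.9 mm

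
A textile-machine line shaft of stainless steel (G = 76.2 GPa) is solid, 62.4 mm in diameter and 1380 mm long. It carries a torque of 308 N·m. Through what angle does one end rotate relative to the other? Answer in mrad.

J = πd⁴/32 = π(0.0624)⁴/32 = 1.488×10^-6 m⁴.
θ = T·L/(G·J) = 308.0 × 1.38 / (76.2×10⁹ × 1.488×10^-6) = 3.747×10^-3 rad.

3.75 mrad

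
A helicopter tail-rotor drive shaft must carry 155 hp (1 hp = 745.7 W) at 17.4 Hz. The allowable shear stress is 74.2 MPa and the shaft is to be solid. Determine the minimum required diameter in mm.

41.7 mm

ω = 2π·17.4 = 109.3 rad/s, so T = P/ω = 155×745.7 / 109.3 = 1057 N·m.
For a solid shaft τ_max = 16T/(πd³), so d = (16T/(π τ_allow))^(1/3) = (16·1057/(π·7.42×10^7))^(1/3) = 0.04171 m.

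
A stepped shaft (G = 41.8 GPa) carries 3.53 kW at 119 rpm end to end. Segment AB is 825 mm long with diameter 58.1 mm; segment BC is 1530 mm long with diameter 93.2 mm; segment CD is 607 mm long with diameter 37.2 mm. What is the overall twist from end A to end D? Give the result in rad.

0.0283 rad

ω = 2π·119/60 = 12.46 rad/s, so T = P/ω = 3.53×10³ / 12.46 = 283.3 N·m.
J_AB = π(0.0581)⁴/32 = 1.12×10^-6 m⁴; J_BC = π(0.0932)⁴/32 = 7.41×10^-6 m⁴; J_CD = π(0.0372)⁴/32 = 1.88×10^-7 m⁴.
θ = (T/G)·Σ L_i/J_i = (283.3/41.8×10⁹)·(0.825/1.12×10^-6 + 1.53/7.41×10^-6 + 0.607/1.88×10^-7) = 0.02828 rad.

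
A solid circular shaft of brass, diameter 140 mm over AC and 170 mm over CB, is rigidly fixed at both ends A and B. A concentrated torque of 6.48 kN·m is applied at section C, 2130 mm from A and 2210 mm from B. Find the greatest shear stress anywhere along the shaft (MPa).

Compatibility: T_A·a/J_AC = T_B·b/J_CB with T_A + T_B = T₀.
J_AC = 3.77×10^-5 m⁴, J_CB = 8.20×10^-5 m⁴, so T_A = T₀·(J_AC/a)/((J_AC/a)+(J_CB/b)) = 2093 N·m, T_B = 4387 N·m.
τ in each portion: τ_AC = 3.89×10^6 Pa, τ_CB = 4.55×10^6 Pa; maximum is in CB.
τ_max = T_CB·r/J = 4387·0.0850/8.20×10^-5 = 4.547×10^6 Pa.

4.55 MPa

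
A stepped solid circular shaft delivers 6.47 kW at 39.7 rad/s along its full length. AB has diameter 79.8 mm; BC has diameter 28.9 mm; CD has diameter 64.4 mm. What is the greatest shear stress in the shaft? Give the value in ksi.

ω = 39.7 rad/s, so T = P/ω = 6.47×10³ / 39.70 = 163.0 N·m.
Under the same torque, τ_max = 16T/(πd³) is largest where d is smallest — segment BC (d = 28.9 mm).
τ_max = 16·163.0/(π·(0.0289)³) = 3.439×10^7 Pa.

4.99 ksi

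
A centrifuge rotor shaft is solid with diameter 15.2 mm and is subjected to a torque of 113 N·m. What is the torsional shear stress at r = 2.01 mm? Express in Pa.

J = πd⁴/32 = π(0.0152)⁴/32 = 5.241×10^-9 m⁴.
Shear stress varies linearly with radius: τ = T·r/J = 113.0 × 0.00201 / 5.241×10^-9 = 4.334×10^7 Pa.

4.33e7 Pa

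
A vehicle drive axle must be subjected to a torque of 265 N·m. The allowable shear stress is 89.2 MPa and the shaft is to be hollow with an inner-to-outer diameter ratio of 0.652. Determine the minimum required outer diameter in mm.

26.4 mm

For a hollow shaft with d_i/d_o = 0.652: τ_max = 16T/(π d_o³ (1−k⁴)), so d_o = [16T/(π τ_allow (1−k⁴))]^(1/3) = [16·265.0/(π·8.92×10^7·0.8193)]^(1/3) = 0.02643 m.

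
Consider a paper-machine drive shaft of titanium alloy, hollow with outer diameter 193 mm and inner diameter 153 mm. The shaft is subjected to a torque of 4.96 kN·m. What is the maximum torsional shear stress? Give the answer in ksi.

0.842 ksi

J = π(d_o⁴ − d_i⁴)/32 = π(0.193⁴ − 0.153⁴)/32 = 8.242×10^-5 m⁴.
τ_max = T·r/J = 4960 × 0.0965 / 8.242×10^-5 = 5.807×10^6 Pa.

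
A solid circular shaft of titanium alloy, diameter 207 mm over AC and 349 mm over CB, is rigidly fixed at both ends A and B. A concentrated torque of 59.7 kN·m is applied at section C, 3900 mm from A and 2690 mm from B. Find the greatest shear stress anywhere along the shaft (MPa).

6.59 MPa

Compatibility: T_A·a/J_AC = T_B·b/J_CB with T_A + T_B = T₀.
J_AC = 1.80×10^-4 m⁴, J_CB = 1.46×10^-3 m⁴, so T_A = T₀·(J_AC/a)/((J_AC/a)+(J_CB/b)) = 4695 N·m, T_B = 55000 N·m.
τ in each portion: τ_AC = 2.70×10^6 Pa, τ_CB = 6.59×10^6 Pa; maximum is in CB.
τ_max = T_CB·r/J = 55000·0.174/1.46×10^-3 = 6.590×10^6 Pa.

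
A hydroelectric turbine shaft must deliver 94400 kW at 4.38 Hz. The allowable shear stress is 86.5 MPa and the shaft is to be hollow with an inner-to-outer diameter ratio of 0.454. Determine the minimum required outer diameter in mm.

595 mm

ω = 2π·4.38 = 27.52 rad/s, so T = P/ω = 94400×10³ / 27.52 = 3.430e6 N·m.
For a hollow shaft with d_i/d_o = 0.454: τ_max = 16T/(π d_o³ (1−k⁴)), so d_o = [16T/(π τ_allow (1−k⁴))]^(1/3) = [16·3.430e6/(π·8.65×10^7·0.9575)]^(1/3) = 0.5953 m.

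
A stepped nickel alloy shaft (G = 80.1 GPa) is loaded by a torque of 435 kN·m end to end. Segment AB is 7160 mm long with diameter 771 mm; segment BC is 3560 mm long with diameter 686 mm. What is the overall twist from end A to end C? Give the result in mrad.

2.01 mrad

J_AB = π(0.771)⁴/32 = 0.0347 m⁴; J_BC = π(0.686)⁴/32 = 0.0217 m⁴.
θ = (T/G)·Σ L_i/J_i = (435000/80.1×10⁹)·(7.16/0.0347 + 3.56/0.0217) = 2.010×10^-3 rad.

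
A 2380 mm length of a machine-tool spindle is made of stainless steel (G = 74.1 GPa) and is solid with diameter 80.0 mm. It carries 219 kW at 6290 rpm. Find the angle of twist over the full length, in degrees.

ω = 2π·6290/60 = 658.7 rad/s, so T = P/ω = 219×10³ / 658.7 = 332.5 N·m.
J = πd⁴/32 = π(0.0800)⁴/32 = 4.021×10^-6 m⁴.
θ = T·L/(G·J) = 332.5 × 2.38 / (74.1×10⁹ × 4.021×10^-6) = 2.656×10^-3 rad.

0.152°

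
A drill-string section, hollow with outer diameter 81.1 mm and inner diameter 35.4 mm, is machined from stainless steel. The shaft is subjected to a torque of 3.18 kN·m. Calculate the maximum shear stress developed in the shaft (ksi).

J = π(d_o⁴ − d_i⁴)/32 = π(0.0811⁴ − 0.0354⁴)/32 = 4.093×10^-6 m⁴.
τ_max = T·r/J = 3180 × 0.0405 / 4.093×10^-6 = 3.151×10^7 Pa.

4.57 ksi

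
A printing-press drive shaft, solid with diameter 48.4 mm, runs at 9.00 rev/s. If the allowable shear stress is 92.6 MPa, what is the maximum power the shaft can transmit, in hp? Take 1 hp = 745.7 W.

J = πd⁴/32 = π(0.0484)⁴/32 = 5.387×10^-7 m⁴.
T_max = τ_allow·J/r = 9.26×10^7 × 5.387×10^-7 / 0.0242 = 2061 N·m.
ω = 2π·9.00 = 56.55 rad/s, so P_max = T_max·ω = 1.166×10^5 W.

156 hp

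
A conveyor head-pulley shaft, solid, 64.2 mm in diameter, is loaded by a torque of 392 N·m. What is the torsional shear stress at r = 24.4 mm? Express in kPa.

5740 kPa

J = πd⁴/32 = π(0.0642)⁴/32 = 1.668×10^-6 m⁴.
Shear stress varies linearly with radius: τ = T·r/J = 392.0 × 0.0244 / 1.668×10^-6 = 5.735×10^6 Pa.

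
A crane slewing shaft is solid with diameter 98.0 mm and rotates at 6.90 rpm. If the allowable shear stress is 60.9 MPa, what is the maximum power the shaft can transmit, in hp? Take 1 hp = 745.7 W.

10.9 hp

J = πd⁴/32 = π(0.0980)⁴/32 = 9.055×10^-6 m⁴.
T_max = τ_allow·J/r = 6.09×10^7 × 9.055×10^-6 / 0.0490 = 11250 N·m.
ω = 2π·6.90/60 = 0.7226 rad/s, so P_max = T_max·ω = 8132 W.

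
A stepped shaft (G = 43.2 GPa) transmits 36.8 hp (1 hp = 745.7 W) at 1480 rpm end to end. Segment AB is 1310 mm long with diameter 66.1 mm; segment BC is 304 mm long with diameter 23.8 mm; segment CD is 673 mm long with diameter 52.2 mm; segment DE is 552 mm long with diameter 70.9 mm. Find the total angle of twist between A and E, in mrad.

ω = 2π·1480/60 = 155.0 rad/s, so T = P/ω = 36.8×745.7 / 155.0 = 177.1 N·m.
J_AB = π(0.0661)⁴/32 = 1.87×10^-6 m⁴; J_BC = π(0.0238)⁴/32 = 3.15×10^-8 m⁴; J_CD = π(0.0522)⁴/32 = 7.29×10^-7 m⁴; J_DE = π(0.0709)⁴/32 = 2.48×10^-6 m⁴.
θ = (T/G)·Σ L_i/J_i = (177.1/43.2×10⁹)·(1.31/1.87×10^-6 + 0.304/3.15×10^-8 + 0.673/7.29×10^-7 + 0.552/2.48×10^-6) = 0.04712 rad.

47.1 mrad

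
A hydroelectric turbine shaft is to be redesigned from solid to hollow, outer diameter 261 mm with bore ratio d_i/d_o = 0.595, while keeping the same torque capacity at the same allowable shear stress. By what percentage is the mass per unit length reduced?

29.4 %

Equal τ_max and T ⇒ the solid shaft needs d_s³ = d_o³(1−k⁴), so d_s = 261·(1−0.595⁴)^(1/3) = 249.6 mm.
Area ratio A_h/A_s = d_o²(1−k²)/d_s² = (1−k²)/(1−k⁴)^(2/3) = 0.7063.
Mass saving = 1 − 0.7063 = 29.4 %.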